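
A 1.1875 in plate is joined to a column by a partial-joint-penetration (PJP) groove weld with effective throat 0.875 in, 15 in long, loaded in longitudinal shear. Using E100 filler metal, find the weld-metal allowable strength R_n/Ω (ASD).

E100XX → F_EXX = 100 ksi.
Effective throat (given) t_e = 0.875 in.
A_we = 0.875 × 15 = 13.12 in².
F_nw = 0.6 F_EXX = 60 ksi.
R_n/Ω = (60 × 13.12) / 2.0 = 393.8 kips.

R_n/Ω ≈ 394 kips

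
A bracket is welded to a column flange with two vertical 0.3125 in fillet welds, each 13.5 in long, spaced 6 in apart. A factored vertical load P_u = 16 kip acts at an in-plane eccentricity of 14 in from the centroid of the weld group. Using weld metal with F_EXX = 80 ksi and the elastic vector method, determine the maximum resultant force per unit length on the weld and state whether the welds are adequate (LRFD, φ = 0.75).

Total weld length L_w = 27 in. Treat welds as unit-width lines.
Polar moment about centroid: J = 2[d³/12 + d(b/2)²] = 2[13.5³/12 + 13.5×3²] = 653.1 in³.
Direct shear f_v = P/L_w = 16 / 27 = 0.5926 kip/in (vertical).
Torsion M = P·e = 16 × 14 = 224 kip·in.
Critical point at (x, y) = (3, 6.75) from centroid. f_tx = M·y/J = 2.315 kip/in; f_ty = M·x/J = 1.029 kip/in.
Resultant f_max = √[f_tx² + (f_v + f_ty)²] = √[2.315² + (0.5926 + 1.029)²] = 2.827 kip/in.
Capacity per unit length: φr_n = 0.75 × 0.6 × 80 × (0.707 × 0.3125) = 7.954 kip/in.
2.827 ≤ 7.954 → adequate.

f_max ≈ 2.83 kip/in; adequate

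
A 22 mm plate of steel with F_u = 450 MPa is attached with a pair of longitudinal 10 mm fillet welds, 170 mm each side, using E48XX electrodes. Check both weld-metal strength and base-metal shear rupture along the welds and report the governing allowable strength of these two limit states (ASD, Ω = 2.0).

R_n/Ω ≈ 346 kN (weld metal governs)

E48XX → F_EXX = 480 MPa.
t_e = 0.707 × 10 = 7.07 mm; L = 340 mm.
Weld metal: R_n/Ω = (1/2.0) × 0.6 × 480 × 7.07 × 340 × 10⁻³ = 346.1 kN.
Base metal (shear rupture): R_n/Ω = (1/2.0) × 0.6 × 450 × 22 × 340 × 10⁻³ = 1010 kN.
Governing: weld metal.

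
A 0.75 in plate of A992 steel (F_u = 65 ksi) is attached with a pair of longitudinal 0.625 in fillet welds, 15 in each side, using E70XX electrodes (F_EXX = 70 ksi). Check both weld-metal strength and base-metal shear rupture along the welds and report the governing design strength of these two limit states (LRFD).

φR_n ≈ 418 kip (weld metal governs)

t_e = 0.707 × 0.625 = 0.4419 in; L = 30 in.
Weld metal: φR_n = 0.75 × 0.6 × 70 × 0.4419 × 30 = 417.6 kip.
Base metal (shear rupture): φR_n = 0.75 × 0.6 × 65 × 0.75 × 30 = 658.1 kip.
Governing: weld metal.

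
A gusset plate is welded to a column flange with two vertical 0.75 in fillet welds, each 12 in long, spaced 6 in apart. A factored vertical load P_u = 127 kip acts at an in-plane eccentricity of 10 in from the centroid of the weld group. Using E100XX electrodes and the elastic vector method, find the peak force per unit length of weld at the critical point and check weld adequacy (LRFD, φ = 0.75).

f_max ≈ 19.8 kip/in; adequate

E100XX → F_EXX = 100 ksi.
Total weld length L_w = 24 in. Treat welds as unit-width lines.
Polar moment about centroid: J = 2[d³/12 + d(b/2)²] = 2[12³/12 + 12×3²] = 504 in³.
Direct shear f_v = P/L_w = 127 / 24 = 5.292 kip/in (vertical).
Torsion M = P·e = 127 × 10 = 1270 kip·in.
Critical point at (x, y) = (3, 6) from centroid. f_tx = M·y/J = 15.12 kip/in; f_ty = M·x/J = 7.56 kip/in.
Resultant f_max = √[f_tx² + (f_v + f_ty)²] = √[15.12² + (5.292 + 7.56)²] = 19.84 kip/in.
Capacity per unit length: φr_n = 0.75 × 0.6 × 100 × (0.707 × 0.75) = 23.86 kip/in.
19.84 ≤ 23.86 → adequate.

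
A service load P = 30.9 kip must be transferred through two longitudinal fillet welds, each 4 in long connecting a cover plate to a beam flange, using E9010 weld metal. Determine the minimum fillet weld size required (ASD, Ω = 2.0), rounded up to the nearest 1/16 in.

E90XX → F_EXX = 90 ksi.
Total weld length L = 8 in.
Required throat t_e = P × Ω / (0.6 F_EXX × L) = 30.9 × 2.0 / (0.6 × 90 × 8) = 0.1431 in.
Required leg w = t_e / 0.707 = 0.2023 in → use 1/4 in.

w = 1/4 in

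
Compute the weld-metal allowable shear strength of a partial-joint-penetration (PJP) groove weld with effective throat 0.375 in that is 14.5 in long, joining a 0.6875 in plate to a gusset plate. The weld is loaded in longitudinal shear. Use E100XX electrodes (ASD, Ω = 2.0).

E100XX → F_EXX = 100 ksi.
Effective throat (given) t_e = 0.375 in.
A_we = 0.375 × 14.5 = 5.438 in².
F_nw = 0.6 F_EXX = 60 ksi.
R_n/Ω = (60 × 5.438) / 2.0 = 163.1 kip.

R_n/Ω ≈ 163 kip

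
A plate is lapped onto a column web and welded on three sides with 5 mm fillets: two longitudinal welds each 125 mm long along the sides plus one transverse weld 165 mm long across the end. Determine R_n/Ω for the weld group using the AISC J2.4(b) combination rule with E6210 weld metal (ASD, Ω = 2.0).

E62XX → F_EXX = 620 MPa.
t_e = 0.707 × 5 = 3.535 mm.
R_nwl = 0.6 × 620 × 3.535 × 250 × 10⁻³ = 328.8 kN (longitudinal, 2 welds).
R_nwt = 0.6 × 620 × 3.535 × 165 × 10⁻³ = 217 kN (transverse, base value).
(i) R_nwl + R_nwt = 545.7 kN; (ii) 0.85 R_nwl + 1.5 R_nwt = 604.9 kN.
R_n = max = 604.9 kN [governs: (ii)]; R_n/Ω = 302.5 kN.

R_n/Ω ≈ 302 kN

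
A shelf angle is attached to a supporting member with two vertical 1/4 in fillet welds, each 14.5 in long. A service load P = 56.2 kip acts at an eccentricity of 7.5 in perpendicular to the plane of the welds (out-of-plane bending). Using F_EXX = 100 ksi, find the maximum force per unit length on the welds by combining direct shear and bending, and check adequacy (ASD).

L_w = 2 × 14.5 = 29 in; section modulus (unit throat) S = 2 × L²/6 = 70.08 in².
Direct shear f_v = P/L_w = 56.2/29 = 1.938 kip/in.
Moment M = P × e = 56.2 × 7.5 = 421.5 kip·in; bending f_b = M/S = 6.014 kip/in.
f_max = √(f_v² + f_b²) = √(1.938² + 6.014²) = 6.319 kip/in.
r_n/Ω = (1/2.0) × 0.6 × 100 × (0.707 × 0.25) = 5.302 kip/in → NOT adequate.

f_max ≈ 6.32 kip/in; NOT adequate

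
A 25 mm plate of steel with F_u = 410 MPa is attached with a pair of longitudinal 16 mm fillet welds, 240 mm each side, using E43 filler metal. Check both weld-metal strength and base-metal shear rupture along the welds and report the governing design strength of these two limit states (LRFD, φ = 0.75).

φR_n ≈ 1050 kN (weld metal governs)

E43XX → F_EXX = 430 MPa.
t_e = 0.707 × 16 = 11.31 mm; L = 480 mm.
Weld metal: φR_n = 0.75 × 0.6 × 430 × 11.31 × 480 × 10⁻³ = 1051 kN.
Base metal (shear rupture): φR_n = 0.75 × 0.6 × 410 × 25 × 480 × 10⁻³ = 2214 kN.
Governing: weld metal.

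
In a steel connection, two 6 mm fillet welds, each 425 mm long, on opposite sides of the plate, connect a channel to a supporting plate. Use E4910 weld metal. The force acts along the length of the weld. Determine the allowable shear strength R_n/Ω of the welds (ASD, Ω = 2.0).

E49XX → F_EXX = 490 MPa.
Effective throat t_e = 0.707 × 6 = 4.242 mm.
Total length L = 850 mm; A_we = 4.242 × 850 = 3606 mm².
F_nw = 0.6 F_EXX = 0.6 × 490 = 294 MPa.
R_n = 294 × 3606 × 10⁻³ = 1060 kN; R_n/Ω = 1060/2.0 = 530 kN.

R_n/Ω ≈ 530 kN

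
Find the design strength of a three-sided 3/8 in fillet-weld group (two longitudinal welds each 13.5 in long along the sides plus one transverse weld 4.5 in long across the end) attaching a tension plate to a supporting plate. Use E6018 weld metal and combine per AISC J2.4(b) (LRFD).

E60XX → F_EXX = 60 ksi.
t_e = 0.707 × 0.375 = 0.2651 in.
R_nwl = 0.6 × 60 × 0.2651 × 27 = 257.7 kip (longitudinal, 2 welds).
R_nwt = 0.6 × 60 × 0.2651 × 4.5 = 42.95 kip (transverse, base value).
(i) R_nwl + R_nwt = 300.7 kip; (ii) 0.85 R_nwl + 1.5 R_nwt = 283.5 kip.
R_n = max = 300.7 kip [governs: (i)]; φR_n = 225.5 kip.

φR_n ≈ 225 kip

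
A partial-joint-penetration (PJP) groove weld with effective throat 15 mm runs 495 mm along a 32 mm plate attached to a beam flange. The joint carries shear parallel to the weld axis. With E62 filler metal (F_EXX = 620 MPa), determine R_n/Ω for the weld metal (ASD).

Effective throat (given) t_e = 15 mm.
A_we = 15 × 495 = 7425 mm².
F_nw = 0.6 F_EXX = 372 MPa.
R_n/Ω = (372 × 7425) / 2.0 × 10⁻³ = 1381 kN.

R_n/Ω ≈ 1380 kN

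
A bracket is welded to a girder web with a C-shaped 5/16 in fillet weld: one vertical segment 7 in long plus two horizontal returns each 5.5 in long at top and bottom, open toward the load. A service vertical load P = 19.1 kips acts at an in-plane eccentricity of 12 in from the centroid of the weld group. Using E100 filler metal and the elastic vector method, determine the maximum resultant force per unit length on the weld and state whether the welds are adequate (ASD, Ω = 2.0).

E100XX → F_EXX = 100 ksi.
Total weld length L_w = 18 in. Treat welds as unit-width lines.
Centroid: x̄ = 2×5.5×2.75 / 18 = 1.681 in from the vertical weld.
Polar moment about centroid: J = I_x + I_y = [7³/12 + 2×5.5×3.5²] + [7×1.681² + 2(5.5³/12 + 5.5×1.069²)] = 223.4 in³.
Direct shear f_v = P/L_w = 19.1 / 18 = 1.061 kip/in (vertical).
Torsion M = P·e = 19.1 × 12 = 229.2 kip·in.
Critical point at (x, y) = (3.819, 3.5) from centroid. f_tx = M·y/J = 3.591 kip/in; f_ty = M·x/J = 3.918 kip/in.
Resultant f_max = √[f_tx² + (f_v + f_ty)²] = √[3.591² + (1.061 + 3.918)²] = 6.139 kip/in.
Capacity per unit length: r_n/Ω = (1/2.0) × 0.6 × 100 × (0.707 × 0.3125) = 6.628 kip/in.
6.139 ≤ 6.628 → adequate.

f_max ≈ 6.14 kip/in; adequate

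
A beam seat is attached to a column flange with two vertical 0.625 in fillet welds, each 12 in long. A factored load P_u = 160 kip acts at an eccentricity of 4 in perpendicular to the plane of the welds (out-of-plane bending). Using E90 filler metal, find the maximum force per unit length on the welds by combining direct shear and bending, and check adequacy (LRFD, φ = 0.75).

f_max ≈ 14.9 kip/in; adequate

E90XX → F_EXX = 90 ksi.
L_w = 2 × 12 = 24 in; section modulus (unit throat) S = 2 × L²/6 = 48 in².
Direct shear f_v = P/L_w = 160/24 = 6.667 kip/in.
Moment M = P × e = 160 × 4 = 640 kip·in; bending f_b = M/S = 13.33 kip/in.
f_max = √(f_v² + f_b²) = √(6.667² + 13.33²) = 14.91 kip/in.
φr_n = 0.75 × 0.6 × 90 × (0.707 × 0.625) = 17.9 kip/in → adequate.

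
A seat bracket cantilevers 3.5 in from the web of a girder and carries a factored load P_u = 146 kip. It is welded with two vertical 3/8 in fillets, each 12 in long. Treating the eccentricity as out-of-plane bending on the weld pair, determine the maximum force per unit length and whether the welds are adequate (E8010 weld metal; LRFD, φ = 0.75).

E80XX → F_EXX = 80 ksi.
L_w = 2 × 12 = 24 in; section modulus (unit throat) S = 2 × L²/6 = 48 in².
Direct shear f_v = P/L_w = 146/24 = 6.083 kip/in.
Moment M = P × e = 146 × 3.5 = 511 kip·in; bending f_b = M/S = 10.65 kip/in.
f_max = √(f_v² + f_b²) = √(6.083² + 10.65²) = 12.26 kip/in.
φr_n = 0.75 × 0.6 × 80 × (0.707 × 0.375) = 9.544 kip/in → NOT adequate.

f_max ≈ 12.3 kip/in; NOT adequate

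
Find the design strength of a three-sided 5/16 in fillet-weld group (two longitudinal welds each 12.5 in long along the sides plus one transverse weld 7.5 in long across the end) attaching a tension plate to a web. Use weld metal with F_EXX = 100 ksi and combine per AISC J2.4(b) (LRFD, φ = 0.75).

φR_n ≈ 323 kips

t_e = 0.707 × 0.3125 = 0.2209 in.
R_nwl = 0.6 × 100 × 0.2209 × 25 = 331.4 kips (longitudinal, 2 welds).
R_nwt = 0.6 × 100 × 0.2209 × 7.5 = 99.42 kips (transverse, base value).
(i) R_nwl + R_nwt = 430.8 kips; (ii) 0.85 R_nwl + 1.5 R_nwt = 430.8 kips.
R_n = max = 430.8 kips [governs: (ii)]; φR_n = 323.1 kips.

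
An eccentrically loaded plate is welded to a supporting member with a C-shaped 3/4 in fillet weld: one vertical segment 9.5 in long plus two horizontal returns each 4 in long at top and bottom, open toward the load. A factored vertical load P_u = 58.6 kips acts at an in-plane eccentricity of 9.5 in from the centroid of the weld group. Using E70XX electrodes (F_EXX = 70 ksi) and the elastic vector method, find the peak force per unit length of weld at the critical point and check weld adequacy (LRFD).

f_max ≈ 13.4 kip/in; adequate

Total weld length L_w = 17.5 in. Treat welds as unit-width lines.
Centroid: x̄ = 2×4×2 / 17.5 = 0.9143 in from the vertical weld.
Polar moment about centroid: J = I_x + I_y = [9.5³/12 + 2×4×4.75²] + [9.5×0.9143² + 2(4³/12 + 4×1.086²)] = 280 in³.
Direct shear f_v = P/L_w = 58.6 / 17.5 = 3.349 kip/in (vertical).
Torsion M = P·e = 58.6 × 9.5 = 556.7 kip·in.
Critical point at (x, y) = (3.086, 4.75) from centroid. f_tx = M·y/J = 9.444 kip/in; f_ty = M·x/J = 6.135 kip/in.
Resultant f_max = √[f_tx² + (f_v + f_ty)²] = √[9.444² + (3.349 + 6.135)²] = 13.38 kip/in.
Capacity per unit length: φr_n = 0.75 × 0.6 × 70 × (0.707 × 0.75) = 16.7 kip/in.
13.38 ≤ 16.7 → adequate.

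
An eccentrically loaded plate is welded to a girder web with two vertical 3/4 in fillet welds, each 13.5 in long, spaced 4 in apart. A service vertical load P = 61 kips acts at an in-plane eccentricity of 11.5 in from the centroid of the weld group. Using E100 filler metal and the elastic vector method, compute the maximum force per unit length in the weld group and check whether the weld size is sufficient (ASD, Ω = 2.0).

E100XX → F_EXX = 100 ksi.
Total weld length L_w = 27 in. Treat welds as unit-width lines.
Polar moment about centroid: J = 2[d³/12 + d(b/2)²] = 2[13.5³/12 + 13.5×2²] = 518.1 in³.
Direct shear f_v = P/L_w = 61 / 27 = 2.259 kip/in (vertical).
Torsion M = P·e = 61 × 11.5 = 701.5 kip·in.
Critical point at (x, y) = (2, 6.75) from centroid. f_tx = M·y/J = 9.14 kip/in; f_ty = M·x/J = 2.708 kip/in.
Resultant f_max = √[f_tx² + (f_v + f_ty)²] = √[9.14² + (2.259 + 2.708)²] = 10.4 kip/in.
Capacity per unit length: r_n/Ω = (1/2.0) × 0.6 × 100 × (0.707 × 0.75) = 15.91 kip/in.
10.4 ≤ 15.91 → adequate.

f_max ≈ 10.4 kip/in; adequate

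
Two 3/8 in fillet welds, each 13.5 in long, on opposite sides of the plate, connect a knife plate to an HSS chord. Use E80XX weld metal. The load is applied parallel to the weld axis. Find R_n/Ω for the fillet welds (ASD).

E80XX → F_EXX = 80 ksi.
Effective throat t_e = 0.707 × 0.375 = 0.2651 in.
Total length L = 27 in; A_we = 0.2651 × 27 = 7.158 in².
F_nw = 0.6 F_EXX = 0.6 × 80 = 48 ksi.
R_n = 48 × 7.158 = 343.6 kips; R_n/Ω = 343.6/2.0 = 171.8 kips.

R_n/Ω ≈ 172 kips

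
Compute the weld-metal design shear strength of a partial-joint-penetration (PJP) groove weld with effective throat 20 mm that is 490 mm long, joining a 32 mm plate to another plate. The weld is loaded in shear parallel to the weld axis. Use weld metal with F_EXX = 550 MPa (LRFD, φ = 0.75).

Effective throat (given) t_e = 20 mm.
A_we = 20 × 490 = 9800 mm².
F_nw = 0.6 F_EXX = 330 MPa.
φR_n = 0.75 × 330 × 9800 × 10⁻³ = 2426 kN.

φR_n ≈ 2430 kN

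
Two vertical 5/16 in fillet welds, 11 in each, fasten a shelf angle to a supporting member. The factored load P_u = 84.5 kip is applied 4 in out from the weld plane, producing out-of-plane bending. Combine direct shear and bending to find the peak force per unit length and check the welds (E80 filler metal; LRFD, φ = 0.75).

f_max ≈ 9.22 kip/in; NOT adequate

E80XX → F_EXX = 80 ksi.
L_w = 2 × 11 = 22 in; section modulus (unit throat) S = 2 × L²/6 = 40.33 in².
Direct shear f_v = P/L_w = 84.5/22 = 3.841 kip/in.
Moment M = P × e = 84.5 × 4 = 338 kip·in; bending f_b = M/S = 8.38 kip/in.
f_max = √(f_v² + f_b²) = √(3.841² + 8.38²) = 9.218 kip/in.
φr_n = 0.75 × 0.6 × 80 × (0.707 × 0.3125) = 7.954 kip/in → NOT adequate.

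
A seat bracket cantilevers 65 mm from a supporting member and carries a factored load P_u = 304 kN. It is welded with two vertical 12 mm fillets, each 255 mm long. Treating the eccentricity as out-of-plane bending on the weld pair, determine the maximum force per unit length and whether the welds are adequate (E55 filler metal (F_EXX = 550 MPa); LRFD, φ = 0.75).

L_w = 2 × 255 = 510 mm; section modulus (unit throat) S = 2 × L²/6 = 21680 mm².
Direct shear f_v = P/L_w = 304×10³/510 = 596.1 N/mm.
Moment M = P × e = 304×10³ × 65 = 19760000 N·mm; bending f_b = M/S = 911.6 N/mm.
f_max = √(f_v² + f_b²) = √(596.1² + 911.6²) = 1089 N/mm.
φr_n = 0.75 × 0.6 × 550 × (0.707 × 12) = 2100 N/mm → adequate.

f_max ≈ 1090 N/mm; adequate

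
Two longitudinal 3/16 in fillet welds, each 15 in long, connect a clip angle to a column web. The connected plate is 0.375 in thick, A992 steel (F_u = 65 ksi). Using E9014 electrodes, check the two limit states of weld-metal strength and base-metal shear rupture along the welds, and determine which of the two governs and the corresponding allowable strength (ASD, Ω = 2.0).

E90XX → F_EXX = 90 ksi.
t_e = 0.707 × 0.1875 = 0.1326 in; L = 30 in.
Weld metal: R_n/Ω = (1/2.0) × 0.6 × 90 × 0.1326 × 30 = 107.4 kip.
Base metal (shear rupture): R_n/Ω = (1/2.0) × 0.6 × 65 × 0.375 × 30 = 219.4 kip.
Governing: weld metal.

R_n/Ω ≈ 107 kip (weld metal governs)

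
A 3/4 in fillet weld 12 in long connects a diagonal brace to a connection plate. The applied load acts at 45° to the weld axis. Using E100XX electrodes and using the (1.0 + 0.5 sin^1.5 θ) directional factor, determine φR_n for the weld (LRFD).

φR_n ≈ 371 kips

E100XX → F_EXX = 100 ksi.
t_e = 0.707 × 0.75 = 0.5302 in; A_we = 0.5302 × 12 = 6.363 in².
Directional factor: 1.0 + 0.5 sin^1.5(45°) = 1.297.
F_nw = 0.6 × 100 × 1.297 = 77.84 ksi.
φR_n = 0.75 × 77.84 × 6.363 = 371.5 kips.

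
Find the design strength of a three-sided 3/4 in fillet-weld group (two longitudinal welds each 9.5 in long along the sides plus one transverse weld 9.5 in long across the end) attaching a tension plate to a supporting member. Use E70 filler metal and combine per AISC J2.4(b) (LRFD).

E70XX → F_EXX = 70 ksi.
t_e = 0.707 × 0.75 = 0.5302 in.
R_nwl = 0.6 × 70 × 0.5302 × 19 = 423.1 kip (longitudinal, 2 welds).
R_nwt = 0.6 × 70 × 0.5302 × 9.5 = 211.6 kip (transverse, base value).
(i) R_nwl + R_nwt = 634.7 kip; (ii) 0.85 R_nwl + 1.5 R_nwt = 677 kip.
R_n = max = 677 kip [governs: (ii)]; φR_n = 507.8 kip.

φR_n ≈ 508 kip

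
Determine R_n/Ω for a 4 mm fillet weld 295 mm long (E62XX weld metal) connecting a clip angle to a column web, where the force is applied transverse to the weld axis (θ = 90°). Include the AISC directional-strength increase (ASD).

R_n/Ω ≈ 233 kN

E62XX → F_EXX = 620 MPa.
t_e = 0.707 × 4 = 2.828 mm; A_we = 2.828 × 295 = 834.3 mm².
Directional factor: 1.0 + 0.5 sin^1.5(90°) = 1.5.
F_nw = 0.6 × 620 × 1.5 = 558 MPa.
R_n/Ω = (558 × 834.3) / 2.0 × 10⁻³ = 232.8 kN.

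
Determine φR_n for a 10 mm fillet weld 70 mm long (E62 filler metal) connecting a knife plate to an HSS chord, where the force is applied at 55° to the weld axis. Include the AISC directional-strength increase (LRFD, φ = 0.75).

E62XX → F_EXX = 620 MPa.
t_e = 0.707 × 10 = 7.07 mm; A_we = 7.07 × 70 = 494.9 mm².
Directional factor: 1.0 + 0.5 sin^1.5(55°) = 1.371.
F_nw = 0.6 × 620 × 1.371 = 509.9 MPa.
φR_n = 0.75 × 509.9 × 494.9 × 10⁻³ = 189.3 kN.

φR_n ≈ 189 kN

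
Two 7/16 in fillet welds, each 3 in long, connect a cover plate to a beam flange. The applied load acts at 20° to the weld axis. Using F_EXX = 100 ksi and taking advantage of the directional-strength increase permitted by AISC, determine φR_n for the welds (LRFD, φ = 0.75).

φR_n ≈ 91.9 kips

t_e = 0.707 × 0.4375 = 0.3093 in; A_we = 0.3093 × 6 = 1.856 in².
Directional factor: 1.0 + 0.5 sin^1.5(20°) = 1.1.
F_nw = 0.6 × 100 × 1.1 = 66 ksi.
φR_n = 0.75 × 66 × 1.856 = 91.87 kips.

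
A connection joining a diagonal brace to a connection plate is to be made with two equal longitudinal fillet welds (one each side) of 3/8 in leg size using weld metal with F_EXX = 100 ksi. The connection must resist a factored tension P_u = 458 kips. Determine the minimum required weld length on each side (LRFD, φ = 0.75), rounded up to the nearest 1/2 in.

Throat t_e = 0.707 × 0.375 = 0.2651 in.
φr_n = 0.75 × 0.6 × 100 × 0.2651 = 11.93 kips/in.
L_req = P_u / φr_n = 458 / 11.93 = 38.39 in total.
Per side: 38.39 / 2 = 19.19 in.
Round up → use L = 19.5 in on each side.

L = 19.5 in on each side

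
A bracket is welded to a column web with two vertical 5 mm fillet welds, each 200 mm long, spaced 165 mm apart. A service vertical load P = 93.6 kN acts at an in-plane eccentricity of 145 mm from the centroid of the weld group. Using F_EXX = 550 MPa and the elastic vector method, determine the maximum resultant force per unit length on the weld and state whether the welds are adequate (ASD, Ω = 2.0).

f_max ≈ 610 N/mm; NOT adequate

Total weld length L_w = 400 mm. Treat welds as unit-width lines.
Polar moment about centroid: J = 2[d³/12 + d(b/2)²] = 2[200³/12 + 200×82.5²] = 4056000 mm³.
Direct shear f_v = P/L_w = 93.6×10³ / 400 = 234 N/mm (vertical).
Torsion M = P·e = 93.6×10³ × 145 = 13572000 N·mm.
Critical point at (x, y) = (82.5, 100) from centroid. f_tx = M·y/J = 334.6 N/mm; f_ty = M·x/J = 276.1 N/mm.
Resultant f_max = √[f_tx² + (f_v + f_ty)²] = √[334.6² + (234 + 276.1)²] = 610 N/mm.
Capacity per unit length: r_n/Ω = (1/2.0) × 0.6 × 550 × (0.707 × 5) = 583.3 N/mm.
610 > 583.3 → NOT adequate.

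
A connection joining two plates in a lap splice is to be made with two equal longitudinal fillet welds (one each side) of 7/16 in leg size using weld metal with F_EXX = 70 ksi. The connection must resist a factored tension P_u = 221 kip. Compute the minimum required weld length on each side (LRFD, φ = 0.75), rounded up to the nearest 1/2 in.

L = 11.5 in on each side

Throat t_e = 0.707 × 0.4375 = 0.3093 in.
φr_n = 0.75 × 0.6 × 70 × 0.3093 = 9.743 kip/in.
L_req = P_u / φr_n = 221 / 9.743 = 22.68 in total.
Per side: 22.68 / 2 = 11.34 in.
Round up → use L = 11.5 in on each side.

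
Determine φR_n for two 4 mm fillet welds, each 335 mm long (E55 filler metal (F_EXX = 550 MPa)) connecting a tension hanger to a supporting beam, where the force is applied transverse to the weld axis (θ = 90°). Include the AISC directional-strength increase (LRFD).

φR_n ≈ 703 kN

t_e = 0.707 × 4 = 2.828 mm; A_we = 2.828 × 670 = 1895 mm².
Directional factor: 1.0 + 0.5 sin^1.5(90°) = 1.5.
F_nw = 0.6 × 550 × 1.5 = 495 MPa.
φR_n = 0.75 × 495 × 1895 × 10⁻³ = 703.4 kN.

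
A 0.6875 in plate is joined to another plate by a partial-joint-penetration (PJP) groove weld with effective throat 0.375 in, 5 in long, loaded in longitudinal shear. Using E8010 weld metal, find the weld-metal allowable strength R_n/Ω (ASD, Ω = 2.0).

E80XX → F_EXX = 80 ksi.
Effective throat (given) t_e = 0.375 in.
A_we = 0.375 × 5 = 1.875 in².
F_nw = 0.6 F_EXX = 48 ksi.
R_n/Ω = (48 × 1.875) / 2.0 = 45 kips.

R_n/Ω ≈ 45 kips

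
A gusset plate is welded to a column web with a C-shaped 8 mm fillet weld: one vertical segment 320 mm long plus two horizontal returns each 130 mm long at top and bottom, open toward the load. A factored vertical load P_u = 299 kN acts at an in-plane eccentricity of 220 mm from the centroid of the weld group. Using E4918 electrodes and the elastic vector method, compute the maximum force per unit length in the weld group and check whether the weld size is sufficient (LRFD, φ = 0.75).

f_max ≈ 1540 N/mm; NOT adequate

E49XX → F_EXX = 490 MPa.
Total weld length L_w = 580 mm. Treat welds as unit-width lines.
Centroid: x̄ = 2×130×65 / 580 = 29.14 mm from the vertical weld.
Polar moment about centroid: J = I_x + I_y = [320³/12 + 2×130×160²] + [320×29.14² + 2(130³/12 + 130×35.86²)] = 10360000 mm³.
Direct shear f_v = P/L_w = 299×10³ / 580 = 515.5 N/mm (vertical).
Torsion M = P·e = 299×10³ × 220 = 65780000 N·mm.
Critical point at (x, y) = (100.9, 160) from centroid. f_tx = M·y/J = 1016 N/mm; f_ty = M·x/J = 640.5 N/mm.
Resultant f_max = √[f_tx² + (f_v + f_ty)²] = √[1016² + (515.5 + 640.5)²] = 1539 N/mm.
Capacity per unit length: φr_n = 0.75 × 0.6 × 490 × (0.707 × 8) = 1247 N/mm.
1539 > 1247 → NOT adequate.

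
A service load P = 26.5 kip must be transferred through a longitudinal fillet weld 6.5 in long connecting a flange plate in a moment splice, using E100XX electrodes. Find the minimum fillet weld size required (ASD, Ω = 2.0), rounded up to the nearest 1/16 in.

E100XX → F_EXX = 100 ksi.
Total weld length L = 6.5 in.
Required throat t_e = P × Ω / (0.6 F_EXX × L) = 26.5 × 2.0 / (0.6 × 100 × 6.5) = 0.1359 in.
Required leg w = t_e / 0.707 = 0.1922 in → use 1/4 in.

w = 1/4 in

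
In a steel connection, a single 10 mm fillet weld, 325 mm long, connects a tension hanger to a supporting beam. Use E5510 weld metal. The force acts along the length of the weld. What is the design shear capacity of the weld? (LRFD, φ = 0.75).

φR_n ≈ 569 kN

E55XX → F_EXX = 550 MPa.
Effective throat t_e = 0.707 × 10 = 7.07 mm.
Total length L = 325 mm; A_we = 7.07 × 325 = 2298 mm².
F_nw = 0.6 F_EXX = 0.6 × 550 = 330 MPa.
φR_n = 0.75 × 330 × 2298 × 10⁻³ = 568.7 kN.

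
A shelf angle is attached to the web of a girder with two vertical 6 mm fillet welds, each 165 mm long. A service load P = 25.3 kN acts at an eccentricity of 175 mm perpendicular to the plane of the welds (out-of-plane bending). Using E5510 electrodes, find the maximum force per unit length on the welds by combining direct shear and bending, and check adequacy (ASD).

E55XX → F_EXX = 550 MPa.
L_w = 2 × 165 = 330 mm; section modulus (unit throat) S = 2 × L²/6 = 9075 mm².
Direct shear f_v = P/L_w = 25.3×10³/330 = 76.67 N/mm.
Moment M = P × e = 25.3×10³ × 175 = 4427500 N·mm; bending f_b = M/S = 487.9 N/mm.
f_max = √(f_v² + f_b²) = √(76.67² + 487.9²) = 493.9 N/mm.
r_n/Ω = (1/2.0) × 0.6 × 550 × (0.707 × 6) = 699.9 N/mm → adequate.

f_max ≈ 494 N/mm; adequate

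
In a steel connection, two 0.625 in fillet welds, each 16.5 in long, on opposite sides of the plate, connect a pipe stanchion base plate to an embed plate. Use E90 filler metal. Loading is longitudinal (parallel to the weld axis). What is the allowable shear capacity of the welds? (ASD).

R_n/Ω ≈ 394 kip

E90XX → F_EXX = 90 ksi.
Effective throat t_e = 0.707 × 0.625 = 0.4419 in.
Total length L = 33 in; A_we = 0.4419 × 33 = 14.58 in².
F_nw = 0.6 F_EXX = 0.6 × 90 = 54 ksi.
R_n = 54 × 14.58 = 787.4 kip; R_n/Ω = 787.4/2.0 = 393.7 kip.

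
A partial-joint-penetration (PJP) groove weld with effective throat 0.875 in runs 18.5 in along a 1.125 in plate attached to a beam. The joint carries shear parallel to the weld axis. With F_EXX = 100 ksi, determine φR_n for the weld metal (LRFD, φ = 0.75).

φR_n ≈ 728 kip

Effective throat (given) t_e = 0.875 in.
A_we = 0.875 × 18.5 = 16.19 in².
F_nw = 0.6 F_EXX = 60 ksi.
φR_n = 0.75 × 60 × 16.19 = 728.4 kip.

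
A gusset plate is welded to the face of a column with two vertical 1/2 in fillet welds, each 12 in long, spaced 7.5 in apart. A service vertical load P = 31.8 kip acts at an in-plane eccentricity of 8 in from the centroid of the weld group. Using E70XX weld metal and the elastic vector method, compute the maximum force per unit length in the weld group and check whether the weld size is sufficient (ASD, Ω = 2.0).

f_max ≈ 3.75 kip/in; adequate

E70XX → F_EXX = 70 ksi.
Total weld length L_w = 24 in. Treat welds as unit-width lines.
Polar moment about centroid: J = 2[d³/12 + d(b/2)²] = 2[12³/12 + 12×3.75²] = 625.5 in³.
Direct shear f_v = P/L_w = 31.8 / 24 = 1.325 kip/in (vertical).
Torsion M = P·e = 31.8 × 8 = 254.4 kip·in.
Critical point at (x, y) = (3.75, 6) from centroid. f_tx = M·y/J = 2.44 kip/in; f_ty = M·x/J = 1.525 kip/in.
Resultant f_max = √[f_tx² + (f_v + f_ty)²] = √[2.44² + (1.325 + 1.525)²] = 3.752 kip/in.
Capacity per unit length: r_n/Ω = (1/2.0) × 0.6 × 70 × (0.707 × 0.5) = 7.423 kip/in.
3.752 ≤ 7.423 → adequate.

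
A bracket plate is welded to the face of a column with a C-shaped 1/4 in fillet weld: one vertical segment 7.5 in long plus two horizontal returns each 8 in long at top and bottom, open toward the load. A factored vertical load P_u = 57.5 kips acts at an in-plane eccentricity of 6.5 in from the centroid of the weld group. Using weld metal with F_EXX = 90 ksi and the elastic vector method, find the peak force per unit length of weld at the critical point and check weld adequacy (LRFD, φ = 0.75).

Total weld length L_w = 23.5 in. Treat welds as unit-width lines.
Centroid: x̄ = 2×8×4 / 23.5 = 2.723 in from the vertical weld.
Polar moment about centroid: J = I_x + I_y = [7.5³/12 + 2×8×3.75²] + [7.5×2.723² + 2(8³/12 + 8×1.277²)] = 427.2 in³.
Direct shear f_v = P/L_w = 57.5 / 23.5 = 2.447 kip/in (vertical).
Torsion M = P·e = 57.5 × 6.5 = 373.75 kip·in.
Critical point at (x, y) = (5.277, 3.75) from centroid. f_tx = M·y/J = 3.281 kip/in; f_ty = M·x/J = 4.616 kip/in.
Resultant f_max = √[f_tx² + (f_v + f_ty)²] = √[3.281² + (2.447 + 4.616)²] = 7.788 kip/in.
Capacity per unit length: φr_n = 0.75 × 0.6 × 90 × (0.707 × 0.25) = 7.158 kip/in.
7.788 > 7.158 → NOT adequate.

f_max ≈ 7.79 kip/in; NOT adequate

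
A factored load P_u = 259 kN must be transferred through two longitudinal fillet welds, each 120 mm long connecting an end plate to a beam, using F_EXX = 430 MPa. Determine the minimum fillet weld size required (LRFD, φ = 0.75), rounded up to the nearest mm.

Total weld length L = 240 mm.
Required throat t_e = P_u / (φ × 0.6 F_EXX × L) = 259 / (0.75 × 0.6 × 430 × 240 × 10⁻³) = 5.577 mm.
Required leg w = t_e / 0.707 = 7.888 mm → use 8 mm.

w = 8 mm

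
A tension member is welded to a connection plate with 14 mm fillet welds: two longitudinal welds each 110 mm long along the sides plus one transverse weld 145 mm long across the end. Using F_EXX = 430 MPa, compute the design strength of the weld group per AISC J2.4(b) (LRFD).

φR_n ≈ 775 kN

t_e = 0.707 × 14 = 9.898 mm.
R_nwl = 0.6 × 430 × 9.898 × 220 × 10⁻³ = 561.8 kN (longitudinal, 2 welds).
R_nwt = 0.6 × 430 × 9.898 × 145 × 10⁻³ = 370.3 kN (transverse, base value).
(i) R_nwl + R_nwt = 932.1 kN; (ii) 0.85 R_nwl + 1.5 R_nwt = 1033 kN.
R_n = max = 1033 kN [governs: (ii)]; φR_n = 774.7 kN.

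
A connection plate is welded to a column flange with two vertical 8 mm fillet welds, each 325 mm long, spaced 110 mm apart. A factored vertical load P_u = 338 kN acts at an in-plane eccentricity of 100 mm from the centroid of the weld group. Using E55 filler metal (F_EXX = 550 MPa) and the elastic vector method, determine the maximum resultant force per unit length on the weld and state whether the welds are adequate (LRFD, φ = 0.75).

f_max ≈ 1040 N/mm; adequate

Total weld length L_w = 650 mm. Treat welds as unit-width lines.
Polar moment about centroid: J = 2[d³/12 + d(b/2)²] = 2[325³/12 + 325×55²] = 7688000 mm³.
Direct shear f_v = P/L_w = 338×10³ / 650 = 520 N/mm (vertical).
Torsion M = P·e = 338×10³ × 100 = 33800000 N·mm.
Critical point at (x, y) = (55, 162.5) from centroid. f_tx = M·y/J = 714.5 N/mm; f_ty = M·x/J = 241.8 N/mm.
Resultant f_max = √[f_tx² + (f_v + f_ty)²] = √[714.5² + (520 + 241.8)²] = 1044 N/mm.
Capacity per unit length: φr_n = 0.75 × 0.6 × 550 × (0.707 × 8) = 1400 N/mm.
1044 ≤ 1400 → adequate.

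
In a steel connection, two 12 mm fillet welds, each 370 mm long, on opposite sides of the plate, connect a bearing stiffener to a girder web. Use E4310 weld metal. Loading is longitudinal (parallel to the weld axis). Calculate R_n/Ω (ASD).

E43XX → F_EXX = 430 MPa.
Effective throat t_e = 0.707 × 12 = 8.484 mm.
Total length L = 740 mm; A_we = 8.484 × 740 = 6278 mm².
F_nw = 0.6 F_EXX = 0.6 × 430 = 258 MPa.
R_n = 258 × 6278 × 10⁻³ = 1620 kN; R_n/Ω = 1620/2.0 = 809.9 kN.

R_n/Ω ≈ 810 kN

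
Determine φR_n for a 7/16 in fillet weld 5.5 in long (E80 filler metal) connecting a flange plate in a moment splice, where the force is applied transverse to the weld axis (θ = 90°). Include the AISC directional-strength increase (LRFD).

E80XX → F_EXX = 80 ksi.
t_e = 0.707 × 0.4375 = 0.3093 in; A_we = 0.3093 × 5.5 = 1.701 in².
Directional factor: 1.0 + 0.5 sin^1.5(90°) = 1.5.
F_nw = 0.6 × 80 × 1.5 = 72 ksi.
φR_n = 0.75 × 72 × 1.701 = 91.87 kips.

φR_n ≈ 91.9 kips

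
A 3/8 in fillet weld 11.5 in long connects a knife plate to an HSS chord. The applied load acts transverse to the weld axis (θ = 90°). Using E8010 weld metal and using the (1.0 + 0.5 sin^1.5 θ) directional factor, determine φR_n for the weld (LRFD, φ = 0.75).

φR_n ≈ 165 kips

E80XX → F_EXX = 80 ksi.
t_e = 0.707 × 0.375 = 0.2651 in; A_we = 0.2651 × 11.5 = 3.049 in².
Directional factor: 1.0 + 0.5 sin^1.5(90°) = 1.5.
F_nw = 0.6 × 80 × 1.5 = 72 ksi.
φR_n = 0.75 × 72 × 3.049 = 164.6 kips.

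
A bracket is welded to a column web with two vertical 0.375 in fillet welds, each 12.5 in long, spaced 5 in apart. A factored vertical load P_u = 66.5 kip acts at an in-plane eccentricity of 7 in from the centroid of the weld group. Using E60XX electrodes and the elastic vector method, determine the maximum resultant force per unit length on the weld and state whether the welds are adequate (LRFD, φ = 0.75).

f_max ≈ 7.89 kip/in; NOT adequate

E60XX → F_EXX = 60 ksi.
Total weld length L_w = 25 in. Treat welds as unit-width lines.
Polar moment about centroid: J = 2[d³/12 + d(b/2)²] = 2[12.5³/12 + 12.5×2.5²] = 481.8 in³.
Direct shear f_v = P/L_w = 66.5 / 25 = 2.66 kip/in (vertical).
Torsion M = P·e = 66.5 × 7 = 465.5 kip·in.
Critical point at (x, y) = (2.5, 6.25) from centroid. f_tx = M·y/J = 6.039 kip/in; f_ty = M·x/J = 2.416 kip/in.
Resultant f_max = √[f_tx² + (f_v + f_ty)²] = √[6.039² + (2.66 + 2.416)²] = 7.889 kip/in.
Capacity per unit length: φr_n = 0.75 × 0.6 × 60 × (0.707 × 0.375) = 7.158 kip/in.
7.889 > 7.158 → NOT adequate.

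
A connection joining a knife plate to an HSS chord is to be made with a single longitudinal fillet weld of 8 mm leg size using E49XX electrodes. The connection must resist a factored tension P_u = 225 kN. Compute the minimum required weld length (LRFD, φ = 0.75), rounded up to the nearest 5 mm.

L = 185 mm

E49XX → F_EXX = 490 MPa.
Throat t_e = 0.707 × 8 = 5.656 mm.
φr_n = 0.75 × 0.6 × 490 × 5.656 × 10⁻³ = 1.247 kN/mm.
L_req = P_u / φr_n = 225 / 1.247 = 180.4 mm total.
Round up → use L = 185 mm.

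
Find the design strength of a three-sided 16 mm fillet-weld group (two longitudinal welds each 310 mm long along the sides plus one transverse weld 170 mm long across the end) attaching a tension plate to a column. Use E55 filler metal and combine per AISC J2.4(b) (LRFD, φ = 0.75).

E55XX → F_EXX = 550 MPa.
t_e = 0.707 × 16 = 11.31 mm.
R_nwl = 0.6 × 550 × 11.31 × 620 × 10⁻³ = 2314 kN (longitudinal, 2 welds).
R_nwt = 0.6 × 550 × 11.31 × 170 × 10⁻³ = 634.6 kN (transverse, base value).
(i) R_nwl + R_nwt = 2949 kN; (ii) 0.85 R_nwl + 1.5 R_nwt = 2919 kN.
R_n = max = 2949 kN [governs: (i)]; φR_n = 2212 kN.

φR_n ≈ 2210 kN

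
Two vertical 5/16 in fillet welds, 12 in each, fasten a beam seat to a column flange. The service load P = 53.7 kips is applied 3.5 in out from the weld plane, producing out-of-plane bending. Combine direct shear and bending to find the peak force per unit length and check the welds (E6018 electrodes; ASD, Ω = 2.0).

E60XX → F_EXX = 60 ksi.
L_w = 2 × 12 = 24 in; section modulus (unit throat) S = 2 × L²/6 = 48 in².
Direct shear f_v = P/L_w = 53.7/24 = 2.238 kip/in.
Moment M = P × e = 53.7 × 3.5 = 187.95 kip·in; bending f_b = M/S = 3.916 kip/in.
f_max = √(f_v² + f_b²) = √(2.238² + 3.916²) = 4.51 kip/in.
r_n/Ω = (1/2.0) × 0.6 × 60 × (0.707 × 0.3125) = 3.977 kip/in → NOT adequate.

f_max ≈ 4.51 kip/in; NOT adequate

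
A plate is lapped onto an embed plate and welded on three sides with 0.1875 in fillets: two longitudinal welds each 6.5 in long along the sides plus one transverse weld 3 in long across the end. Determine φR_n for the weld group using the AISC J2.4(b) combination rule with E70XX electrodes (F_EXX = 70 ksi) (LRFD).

φR_n ≈ 66.8 kips

t_e = 0.707 × 0.1875 = 0.1326 in.
R_nwl = 0.6 × 70 × 0.1326 × 13 = 72.38 kips (longitudinal, 2 welds).
R_nwt = 0.6 × 70 × 0.1326 × 3 = 16.7 kips (transverse, base value).
(i) R_nwl + R_nwt = 89.08 kips; (ii) 0.85 R_nwl + 1.5 R_nwt = 86.58 kips.
R_n = max = 89.08 kips [governs: (i)]; φR_n = 66.81 kips.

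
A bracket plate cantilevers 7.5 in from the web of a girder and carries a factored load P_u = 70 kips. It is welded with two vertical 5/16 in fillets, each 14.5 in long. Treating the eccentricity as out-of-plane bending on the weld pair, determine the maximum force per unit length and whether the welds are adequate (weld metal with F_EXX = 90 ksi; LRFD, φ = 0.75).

f_max ≈ 7.87 kip/in; adequate

L_w = 2 × 14.5 = 29 in; section modulus (unit throat) S = 2 × L²/6 = 70.08 in².
Direct shear f_v = P/L_w = 70/29 = 2.414 kip/in.
Moment M = P × e = 70 × 7.5 = 525 kip·in; bending f_b = M/S = 7.491 kip/in.
f_max = √(f_v² + f_b²) = √(2.414² + 7.491²) = 7.87 kip/in.
φr_n = 0.75 × 0.6 × 90 × (0.707 × 0.3125) = 8.948 kip/in → adequate.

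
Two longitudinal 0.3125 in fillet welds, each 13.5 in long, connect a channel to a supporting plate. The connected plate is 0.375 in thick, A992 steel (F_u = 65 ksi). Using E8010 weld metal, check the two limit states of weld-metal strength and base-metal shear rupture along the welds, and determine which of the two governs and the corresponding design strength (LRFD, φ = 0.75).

E80XX → F_EXX = 80 ksi.
t_e = 0.707 × 0.3125 = 0.2209 in; L = 27 in.
Weld metal: φR_n = 0.75 × 0.6 × 80 × 0.2209 × 27 = 214.8 kips.
Base metal (shear rupture): φR_n = 0.75 × 0.6 × 65 × 0.375 × 27 = 296.2 kips.
Governing: weld metal.

φR_n ≈ 215 kips (weld metal governs)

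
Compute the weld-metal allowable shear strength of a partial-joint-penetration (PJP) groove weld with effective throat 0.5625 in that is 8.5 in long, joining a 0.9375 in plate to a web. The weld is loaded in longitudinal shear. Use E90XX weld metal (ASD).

E90XX → F_EXX = 90 ksi.
Effective throat (given) t_e = 0.5625 in.
A_we = 0.5625 × 8.5 = 4.781 in².
F_nw = 0.6 F_EXX = 54 ksi.
R_n/Ω = (54 × 4.781) / 2.0 = 129.1 kip.

R_n/Ω ≈ 129 kip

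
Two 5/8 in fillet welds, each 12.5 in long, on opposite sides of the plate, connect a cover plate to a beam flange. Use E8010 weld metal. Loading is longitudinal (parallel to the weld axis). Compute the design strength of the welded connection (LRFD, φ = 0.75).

φR_n ≈ 398 kip

E80XX → F_EXX = 80 ksi.
Effective throat t_e = 0.707 × 0.625 = 0.4419 in.
Total length L = 25 in; A_we = 0.4419 × 25 = 11.05 in².
F_nw = 0.6 F_EXX = 0.6 × 80 = 48 ksi.
φR_n = 0.75 × 48 × 11.05 = 397.7 kip.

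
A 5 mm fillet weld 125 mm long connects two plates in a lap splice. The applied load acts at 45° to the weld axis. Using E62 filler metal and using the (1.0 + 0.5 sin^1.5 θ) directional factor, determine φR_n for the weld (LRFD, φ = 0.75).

E62XX → F_EXX = 620 MPa.
t_e = 0.707 × 5 = 3.535 mm; A_we = 3.535 × 125 = 441.9 mm².
Directional factor: 1.0 + 0.5 sin^1.5(45°) = 1.297.
F_nw = 0.6 × 620 × 1.297 = 482.6 MPa.
φR_n = 0.75 × 482.6 × 441.9 × 10⁻³ = 159.9 kN.

φR_n ≈ 160 kN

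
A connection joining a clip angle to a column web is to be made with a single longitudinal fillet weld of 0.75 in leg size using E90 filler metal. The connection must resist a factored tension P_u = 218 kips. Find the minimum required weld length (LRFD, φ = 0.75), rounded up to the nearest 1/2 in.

L = 10.5 in

E90XX → F_EXX = 90 ksi.
Throat t_e = 0.707 × 0.75 = 0.5302 in.
φr_n = 0.75 × 0.6 × 90 × 0.5302 = 21.48 kips/in.
L_req = P_u / φr_n = 218 / 21.48 = 10.15 in total.
Round up → use L = 10.5 in.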